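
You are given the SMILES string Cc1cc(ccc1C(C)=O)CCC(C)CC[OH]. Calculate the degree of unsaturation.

5

Molecular formula: C15H22O2.
DoU = (2C + 2 + N − H − X) / 2, where X is the halogen count and O/S are ignored.
    = (2·15 + 2 + 0 − 22 − 0) / 2 = 10 / 2 = 5.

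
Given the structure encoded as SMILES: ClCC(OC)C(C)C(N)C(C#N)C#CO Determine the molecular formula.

Walk through each heavy atom and fill implicit hydrogens from standard valence (C 4, N 3, O 2, S 2, halogen 1):
  atom 1: Cl (halogen, monovalent) → 0 H
  atom 2: C, bond orders sum to 2 (valence 4) → 2 H
  atom 3: C, bond orders sum to 3 (valence 4) → 1 H
  atom 4: O, bond orders sum to 2 (valence 2) → 0 H
  atom 5: C, bond orders sum to 1 (valence 4) → 3 H
  atom 6: C, bond orders sum to 3 (valence 4) → 1 H
  atom 7: C, bond orders sum to 1 (valence 4) → 3 H
  atom 8: C, bond orders sum to 3 (valence 4) → 1 H
  atom 9: N, bond orders sum to 1 (valence 3) → 2 H
  atom 10: C, bond orders sum to 3 (valence 4) → 1 H
  atom 11: C, bond orders sum to 4 (valence 4) → 0 H
  atom 12: N, bond orders sum to 3 (valence 3) → 0 H
  atom 13: C, bond orders sum to 4 (valence 4) → 0 H
  atom 14: C, bond orders sum to 4 (valence 4) → 0 H
  atom 15: O, bond orders sum to 1 (valence 2) → 1 H
Totals → C:10, H:15, Cl:1, N:2, O:2.
In Hill order: C10H15ClN2O2.

C10H15ClN2O2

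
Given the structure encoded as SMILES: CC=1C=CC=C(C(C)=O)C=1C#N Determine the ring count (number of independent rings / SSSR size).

1

In SMILES, each pair of matching ring-closure digits denotes one ring-closing bond; the number of such bonds equals the number of independent rings.
Ring-closure bonds here: 1.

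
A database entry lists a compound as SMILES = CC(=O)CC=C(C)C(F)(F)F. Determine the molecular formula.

C7H9F3O

Walk through each heavy atom and fill implicit hydrogens from standard valence (C 4, N 3, O 2, S 2, halogen 1):
  atom 1: C, bond orders sum to 1 (valence 4) → 3 H
  atom 2: C, bond orders sum to 4 (valence 4) → 0 H
  atom 3: O, bond orders sum to 2 (valence 2) → 0 H
  atom 4: C, bond orders sum to 2 (valence 4) → 2 H
  atom 5: C, bond orders sum to 3 (valence 4) → 1 H
  atom 6: C, bond orders sum to 4 (valence 4) → 0 H
  atom 7: C, bond orders sum to 1 (valence 4) → 3 H
  atom 8: C, bond orders sum to 4 (valence 4) → 0 H
  atom 9: F (halogen, monovalent) → 0 H
  atom 10: F (halogen, monovalent) → 0 H
  atom 11: F (halogen, monovalent) → 0 H
Totals → C:7, H:9, F:3, O:1.
In Hill order: C7H9F3O.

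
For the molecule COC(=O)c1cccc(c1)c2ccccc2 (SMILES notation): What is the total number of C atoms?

14

Count every carbon token in the SMILES (each C, including those in ring-closure positions and inside branches).
Carbon count: 14.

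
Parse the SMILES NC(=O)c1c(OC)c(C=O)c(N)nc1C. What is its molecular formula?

Walk through each heavy atom and fill implicit hydrogens from standard valence (C 4, N 3, O 2, S 2, halogen 1); for lowercase aromatic atoms, an aromatic c carries 1 H when it has two neighbours and 0 H with three, and aromatic n carries 0 H:
  atom 1: N, bond orders sum to 1 (valence 3) → 2 H
  atom 2: C, bond orders sum to 4 (valence 4) → 0 H
  atom 3: O, bond orders sum to 2 (valence 2) → 0 H
  atom 4: aromatic c, 3 neighbours → 0 H
  atom 5: aromatic c, 3 neighbours → 0 H
  atom 6: O, bond orders sum to 2 (valence 2) → 0 H
  atom 7: C, bond orders sum to 1 (valence 4) → 3 H
  atom 8: aromatic c, 3 neighbours → 0 H
  atom 9: C, bond orders sum to 3 (valence 4) → 1 H
  atom 10: O, bond orders sum to 2 (valence 2) → 0 H
  atom 11: aromatic c, 3 neighbours → 0 H
  atom 12: N, bond orders sum to 1 (valence 3) → 2 H
  atom 13: aromatic n, 2 neighbours → 0 H
  atom 14: aromatic c, 3 neighbours → 0 H
  atom 15: C, bond orders sum to 1 (valence 4) → 3 H
Totals → C:9, H:11, N:3, O:3.

C9H11N3O3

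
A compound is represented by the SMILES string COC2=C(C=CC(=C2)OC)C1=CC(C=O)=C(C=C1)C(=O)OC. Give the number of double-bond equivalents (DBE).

10

Degree of unsaturation = (number of rings) + (number of π bonds).
Ring closures in the SMILES: 2.
π bonds: 8 double bonds (each 1 DoU) → 8 DoU from unsaturation.
Total DoU = 2 + 8 = 10.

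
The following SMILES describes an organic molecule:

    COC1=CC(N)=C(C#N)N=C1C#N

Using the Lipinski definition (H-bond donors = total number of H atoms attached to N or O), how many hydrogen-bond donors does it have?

Donors: find every N or O and count the H atoms it carries.
  atom 2 (O): bond orders sum to 2 → 0 H
  atom 6 (N): bond orders sum to 1 → 2 H
  atom 9 (N): bond orders sum to 3 → 0 H
  atom 10 (N): bond orders sum to 3 → 0 H
  atom 13 (N): bond orders sum to 3 → 0 H
Lipinski HBD = 2.

2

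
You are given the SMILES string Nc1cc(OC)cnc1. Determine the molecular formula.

C6H8N2O

Walk through each heavy atom and fill implicit hydrogens from standard valence (C 4, N 3, O 2, S 2, halogen 1); for lowercase aromatic atoms, an aromatic c carries 1 H when it has two neighbours and 0 H with three, and aromatic n carries 0 H:
  atom 1: N, bond orders sum to 1 (valence 3) → 2 H
  atom 2: aromatic c, 3 neighbours → 0 H
  atom 3: aromatic c, 2 neighbours → 1 H
  atom 4: aromatic c, 3 neighbours → 0 H
  atom 5: O, bond orders sum to 2 (valence 2) → 0 H
  atom 6: C, bond orders sum to 1 (valence 4) → 3 H
  atom 7: aromatic c, 2 neighbours → 1 H
  atom 8: aromatic n, 2 neighbours → 0 H
  atom 9: aromatic c, 2 neighbours → 1 H
Totals → C:6, H:8, N:2, O:1.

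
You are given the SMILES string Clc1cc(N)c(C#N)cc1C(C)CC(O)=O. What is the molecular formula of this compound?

C11H11ClN2O2

Walk through each heavy atom and fill implicit hydrogens from standard valence (C 4, N 3, O 2, S 2, halogen 1); for lowercase aromatic atoms, an aromatic c carries 1 H when it has two neighbours and 0 H with three, and aromatic n carries 0 H:
  atom 1: Cl (halogen, monovalent) → 0 H
  atom 2: aromatic c, 3 neighbours → 0 H
  atom 3: aromatic c, 2 neighbours → 1 H
  atom 4: aromatic c, 3 neighbours → 0 H
  atom 5: N, bond orders sum to 1 (valence 3) → 2 H
  atom 6: aromatic c, 3 neighbours → 0 H
  atom 7: C, bond orders sum to 4 (valence 4) → 0 H
  atom 8: N, bond orders sum to 3 (valence 3) → 0 H
  atom 9: aromatic c, 2 neighbours → 1 H
  atom 10: aromatic c, 3 neighbours → 0 H
  atom 11: C, bond orders sum to 3 (valence 4) → 1 H
  atom 12: C, bond orders sum to 1 (valence 4) → 3 H
  atom 13: C, bond orders sum to 2 (valence 4) → 2 H
  atom 14: C, bond orders sum to 4 (valence 4) → 0 H
  atom 15: O, bond orders sum to 1 (valence 2) → 1 H
  atom 16: O, bond orders sum to 2 (valence 2) → 0 H
Totals → C:11, H:11, Cl:1, N:2, O:2.
In Hill order: C11H11ClN2O2.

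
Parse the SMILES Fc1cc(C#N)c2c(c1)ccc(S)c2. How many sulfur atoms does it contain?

1

Scan the SMILES for S atoms (remember two-letter symbols like Cl and Br are single atoms).
Sulfur count: 1.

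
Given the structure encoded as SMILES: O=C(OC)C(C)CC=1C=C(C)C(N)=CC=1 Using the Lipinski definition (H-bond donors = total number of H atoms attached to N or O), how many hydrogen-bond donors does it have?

2

Donors: find every N or O and count the H atoms it carries.
  atom 1 (O): bond orders sum to 2 → 0 H
  atom 3 (O): bond orders sum to 2 → 0 H
  atom 13 (N): bond orders sum to 1 → 2 H
Lipinski HBD = 2.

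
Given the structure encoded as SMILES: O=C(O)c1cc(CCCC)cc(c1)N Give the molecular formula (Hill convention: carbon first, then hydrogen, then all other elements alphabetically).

Walk through each heavy atom and fill implicit hydrogens from standard valence (C 4, N 3, O 2, S 2, halogen 1); for lowercase aromatic atoms, an aromatic c carries 1 H when it has two neighbours and 0 H with three, and aromatic n carries 0 H:
  atom 1: O, bond orders sum to 2 (valence 2) → 0 H
  atom 2: C, bond orders sum to 4 (valence 4) → 0 H
  atom 3: O, bond orders sum to 1 (valence 2) → 1 H
  atom 4: aromatic c, 3 neighbours → 0 H
  atom 5: aromatic c, 2 neighbours → 1 H
  atom 6: aromatic c, 3 neighbours → 0 H
  atom 7: C, bond orders sum to 2 (valence 4) → 2 H
  atom 8: C, bond orders sum to 2 (valence 4) → 2 H
  atom 9: C, bond orders sum to 2 (valence 4) → 2 H
  atom 10: C, bond orders sum to 1 (valence 4) → 3 H
  atom 11: aromatic c, 2 neighbours → 1 H
  atom 12: aromatic c, 3 neighbours → 0 H
  atom 13: aromatic c, 2 neighbours → 1 H
  atom 14: N, bond orders sum to 1 (valence 3) → 2 H
Totals → C:11, H:15, N:1, O:2.

C11H15NO2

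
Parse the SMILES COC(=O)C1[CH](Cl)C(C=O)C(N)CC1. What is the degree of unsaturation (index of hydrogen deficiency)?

3

Degree of unsaturation = (number of rings) + (number of π bonds).
Ring closures in the SMILES: 1.
π bonds: 2 double bonds (each 1 DoU) → 2 DoU from unsaturation.
Total DoU = 1 + 2 = 3.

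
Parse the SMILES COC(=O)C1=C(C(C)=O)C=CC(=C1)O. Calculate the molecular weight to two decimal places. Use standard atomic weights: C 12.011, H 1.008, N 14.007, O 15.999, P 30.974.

194.19 g/mol

First, the molecular formula is C10H10O4 (counting implicit H from valence).
  C: 10 × 12.011 = 120.110
  H: 10 × 1.008 = 10.080
  O: 4 × 15.999 = 63.996
Sum: 10×12.011 + 10×1.008 + 4×15.999 = 194.186 → 194.19 g/mol.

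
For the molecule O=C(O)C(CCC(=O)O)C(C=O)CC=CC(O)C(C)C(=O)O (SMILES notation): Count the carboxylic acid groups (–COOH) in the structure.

The carboxylic acid motif appears at heavy-atom positions 2, 7, 20 in the SMILES.
Other groups present: 1 aldehyde, 1 alkene, 1 hydroxyl.
Carboxylic acid count: 3.

3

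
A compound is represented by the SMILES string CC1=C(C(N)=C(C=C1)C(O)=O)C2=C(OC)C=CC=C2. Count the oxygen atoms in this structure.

Scan the SMILES for O atoms (remember two-letter symbols like Cl and Br are single atoms).
Oxygen count: 3.

3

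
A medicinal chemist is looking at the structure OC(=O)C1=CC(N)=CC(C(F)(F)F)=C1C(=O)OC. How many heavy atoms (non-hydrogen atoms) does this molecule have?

18

Every atom symbol written in the SMILES (organic subset) is one heavy atom; implicit H are not written.
Heavy atoms by element → C:10, F:3, N:1, O:4.
Total: 18.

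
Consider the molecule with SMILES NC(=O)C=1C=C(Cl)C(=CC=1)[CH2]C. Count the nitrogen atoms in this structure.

1

Scan the SMILES for N atoms (remember two-letter symbols like Cl and Br are single atoms).
Nitrogen count: 1.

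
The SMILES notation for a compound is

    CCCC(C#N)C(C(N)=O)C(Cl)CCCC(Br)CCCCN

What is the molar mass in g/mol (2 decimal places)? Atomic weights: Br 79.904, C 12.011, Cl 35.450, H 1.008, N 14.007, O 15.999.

First, the molecular formula is C16H29BrClN3O (counting implicit H from valence).
  Br: 1 × 79.904 = 79.904
  C: 16 × 12.011 = 192.176
  Cl: 1 × 35.450 = 35.450
  H: 29 × 1.008 = 29.232
  N: 3 × 14.007 = 42.021
  O: 1 × 15.999 = 15.999
Sum: 1×79.904 + 16×12.011 + 1×35.450 + 29×1.008 + 3×14.007 + 1×15.999 = 394.782 → 394.78 g/mol.

394.78 g/mol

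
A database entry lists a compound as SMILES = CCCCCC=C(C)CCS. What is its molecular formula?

Walk through each heavy atom and fill implicit hydrogens from standard valence (C 4, N 3, O 2, S 2, halogen 1):
  atom 1: C, bond orders sum to 1 (valence 4) → 3 H
  atom 2: C, bond orders sum to 2 (valence 4) → 2 H
  atom 3: C, bond orders sum to 2 (valence 4) → 2 H
  atom 4: C, bond orders sum to 2 (valence 4) → 2 H
  atom 5: C, bond orders sum to 2 (valence 4) → 2 H
  atom 6: C, bond orders sum to 3 (valence 4) → 1 H
  atom 7: C, bond orders sum to 4 (valence 4) → 0 H
  atom 8: C, bond orders sum to 1 (valence 4) → 3 H
  atom 9: C, bond orders sum to 2 (valence 4) → 2 H
  atom 10: C, bond orders sum to 2 (valence 4) → 2 H
  atom 11: S, bond orders sum to 1 (valence 2) → 1 H
Totals → C:10, H:20, S:1.

C10H20S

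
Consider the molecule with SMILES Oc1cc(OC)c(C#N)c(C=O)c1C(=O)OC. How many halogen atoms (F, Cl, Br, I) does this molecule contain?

0

Scan the SMILES for the halogen motif — none present.
Groups that are present: 1 aldehyde, 1 ester, 1 ether, 1 hydroxyl, 1 nitrile.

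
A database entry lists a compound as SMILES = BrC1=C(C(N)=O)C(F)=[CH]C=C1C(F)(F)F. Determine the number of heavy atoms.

Every atom symbol written in the SMILES (organic subset) is one heavy atom; implicit H are not written.
Heavy atoms by element → Br:1, C:8, F:4, N:1, O:1.
Total: 15.

15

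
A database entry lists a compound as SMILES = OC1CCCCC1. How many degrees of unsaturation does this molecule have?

1

Molecular formula: C6H12O.
DoU = (2C + 2 + N − H − X) / 2, where X is the halogen count and O/S are ignored.
    = (2·6 + 2 + 0 − 12 − 0) / 2 = 2 / 2 = 1.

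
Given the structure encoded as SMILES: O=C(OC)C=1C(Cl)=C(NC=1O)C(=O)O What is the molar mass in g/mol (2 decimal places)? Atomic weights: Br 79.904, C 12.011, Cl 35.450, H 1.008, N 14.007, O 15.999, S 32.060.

219.58 g/mol

First, the molecular formula is C7H6ClNO5 (counting implicit H from valence).
  C: 7 × 12.011 = 84.077
  Cl: 1 × 35.450 = 35.450
  H: 6 × 1.008 = 6.048
  N: 1 × 14.007 = 14.007
  O: 5 × 15.999 = 79.995
Sum: 7×12.011 + 1×35.450 + 6×1.008 + 1×14.007 + 5×15.999 = 219.577 → 219.58 g/mol.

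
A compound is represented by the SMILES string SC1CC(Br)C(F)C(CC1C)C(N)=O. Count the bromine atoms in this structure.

1

Scan the SMILES for Br atoms (remember two-letter symbols like Cl and Br are single atoms).
Bromine count: 1.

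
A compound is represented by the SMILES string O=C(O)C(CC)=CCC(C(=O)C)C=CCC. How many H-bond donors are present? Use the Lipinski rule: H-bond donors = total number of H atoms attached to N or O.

1

Donors: find every N or O and count the H atoms it carries.
  atom 1 (O): bond orders sum to 2 → 0 H
  atom 3 (O): bond orders sum to 1 → 1 H
  atom 11 (O): bond orders sum to 2 → 0 H
Lipinski HBD = 1.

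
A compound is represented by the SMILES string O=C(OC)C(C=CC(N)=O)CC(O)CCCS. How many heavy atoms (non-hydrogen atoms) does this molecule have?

17

Every atom symbol written in the SMILES (organic subset) is one heavy atom; implicit H are not written.
Heavy atoms by element → C:11, N:1, O:4, S:1.
Total: 17.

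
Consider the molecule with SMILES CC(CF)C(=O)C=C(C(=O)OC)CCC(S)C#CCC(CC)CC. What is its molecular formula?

Walk through each heavy atom and fill implicit hydrogens from standard valence (C 4, N 3, O 2, S 2, halogen 1):
  atom 1: C, bond orders sum to 1 (valence 4) → 3 H
  atom 2: C, bond orders sum to 3 (valence 4) → 1 H
  atom 3: C, bond orders sum to 2 (valence 4) → 2 H
  atom 4: F (halogen, monovalent) → 0 H
  atom 5: C, bond orders sum to 4 (valence 4) → 0 H
  atom 6: O, bond orders sum to 2 (valence 2) → 0 H
  atom 7: C, bond orders sum to 3 (valence 4) → 1 H
  atom 8: C, bond orders sum to 4 (valence 4) → 0 H
  atom 9: C, bond orders sum to 4 (valence 4) → 0 H
  atom 10: O, bond orders sum to 2 (valence 2) → 0 H
  atom 11: O, bond orders sum to 2 (valence 2) → 0 H
  atom 12: C, bond orders sum to 1 (valence 4) → 3 H
  atom 13: C, bond orders sum to 2 (valence 4) → 2 H
  atom 14: C, bond orders sum to 2 (valence 4) → 2 H
  atom 15: C, bond orders sum to 3 (valence 4) → 1 H
  atom 16: S, bond orders sum to 1 (valence 2) → 1 H
  atom 17: C, bond orders sum to 4 (valence 4) → 0 H
  atom 18: C, bond orders sum to 4 (valence 4) → 0 H
  atom 19: C, bond orders sum to 2 (valence 4) → 2 H
  atom 20: C, bond orders sum to 3 (valence 4) → 1 H
  atom 21: C, bond orders sum to 2 (valence 4) → 2 H
  atom 22: C, bond orders sum to 1 (valence 4) → 3 H
  atom 23: C, bond orders sum to 2 (valence 4) → 2 H
  atom 24: C, bond orders sum to 1 (valence 4) → 3 H
Totals → C:19, H:29, F:1, O:3, S:1.

C19H29FO3S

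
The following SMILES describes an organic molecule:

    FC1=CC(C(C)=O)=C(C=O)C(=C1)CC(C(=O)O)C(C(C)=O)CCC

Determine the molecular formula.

Walk through each heavy atom and fill implicit hydrogens from standard valence (C 4, N 3, O 2, S 2, halogen 1):
  atom 1: F (halogen, monovalent) → 0 H
  atom 2: C, bond orders sum to 4 (valence 4) → 0 H
  atom 3: C, bond orders sum to 3 (valence 4) → 1 H
  atom 4: C, bond orders sum to 4 (valence 4) → 0 H
  atom 5: C, bond orders sum to 4 (valence 4) → 0 H
  atom 6: C, bond orders sum to 1 (valence 4) → 3 H
  atom 7: O, bond orders sum to 2 (valence 2) → 0 H
  atom 8: C, bond orders sum to 4 (valence 4) → 0 H
  atom 9: C, bond orders sum to 3 (valence 4) → 1 H
  atom 10: O, bond orders sum to 2 (valence 2) → 0 H
  atom 11: C, bond orders sum to 4 (valence 4) → 0 H
  atom 12: C, bond orders sum to 3 (valence 4) → 1 H
  atom 13: C, bond orders sum to 2 (valence 4) → 2 H
  atom 14: C, bond orders sum to 3 (valence 4) → 1 H
  atom 15: C, bond orders sum to 4 (valence 4) → 0 H
  atom 16: O, bond orders sum to 2 (valence 2) → 0 H
  atom 17: O, bond orders sum to 1 (valence 2) → 1 H
  atom 18: C, bond orders sum to 3 (valence 4) → 1 H
  atom 19: C, bond orders sum to 4 (valence 4) → 0 H
  atom 20: C, bond orders sum to 1 (valence 4) → 3 H
  atom 21: O, bond orders sum to 2 (valence 2) → 0 H
  atom 22: C, bond orders sum to 2 (valence 4) → 2 H
  atom 23: C, bond orders sum to 2 (valence 4) → 2 H
  atom 24: C, bond orders sum to 1 (valence 4) → 3 H
Totals → C:18, H:21, F:1, O:5.

C18H21FO5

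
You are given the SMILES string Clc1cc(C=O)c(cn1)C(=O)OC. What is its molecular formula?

Walk through each heavy atom and fill implicit hydrogens from standard valence (C 4, N 3, O 2, S 2, halogen 1); for lowercase aromatic atoms, an aromatic c carries 1 H when it has two neighbours and 0 H with three, and aromatic n carries 0 H:
  atom 1: Cl (halogen, monovalent) → 0 H
  atom 2: aromatic c, 3 neighbours → 0 H
  atom 3: aromatic c, 2 neighbours → 1 H
  atom 4: aromatic c, 3 neighbours → 0 H
  atom 5: C, bond orders sum to 3 (valence 4) → 1 H
  atom 6: O, bond orders sum to 2 (valence 2) → 0 H
  atom 7: aromatic c, 3 neighbours → 0 H
  atom 8: aromatic c, 2 neighbours → 1 H
  atom 9: aromatic n, 2 neighbours → 0 H
  atom 10: C, bond orders sum to 4 (valence 4) → 0 H
  atom 11: O, bond orders sum to 2 (valence 2) → 0 H
  atom 12: O, bond orders sum to 2 (valence 2) → 0 H
  atom 13: C, bond orders sum to 1 (valence 4) → 3 H
Totals → C:8, H:6, Cl:1, N:1, O:3.
In Hill order: C8H6ClNO3.

C8H6ClNO3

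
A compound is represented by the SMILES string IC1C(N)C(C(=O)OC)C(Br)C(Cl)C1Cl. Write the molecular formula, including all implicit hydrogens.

Walk through each heavy atom and fill implicit hydrogens from standard valence (C 4, N 3, O 2, S 2, halogen 1):
  atom 1: I (halogen, monovalent) → 0 H
  atom 2: C, bond orders sum to 3 (valence 4) → 1 H
  atom 3: C, bond orders sum to 3 (valence 4) → 1 H
  atom 4: N, bond orders sum to 1 (valence 3) → 2 H
  atom 5: C, bond orders sum to 3 (valence 4) → 1 H
  atom 6: C, bond orders sum to 4 (valence 4) → 0 H
  atom 7: O, bond orders sum to 2 (valence 2) → 0 H
  atom 8: O, bond orders sum to 2 (valence 2) → 0 H
  atom 9: C, bond orders sum to 1 (valence 4) → 3 H
  atom 10: C, bond orders sum to 3 (valence 4) → 1 H
  atom 11: Br (halogen, monovalent) → 0 H
  atom 12: C, bond orders sum to 3 (valence 4) → 1 H
  atom 13: Cl (halogen, monovalent) → 0 H
  atom 14: C, bond orders sum to 3 (valence 4) → 1 H
  atom 15: Cl (halogen, monovalent) → 0 H
Totals → C:8, H:11, Br:1, Cl:2, I:1, N:1, O:2.
In Hill order: C8H11BrCl2INO2.

C8H11BrCl2INO2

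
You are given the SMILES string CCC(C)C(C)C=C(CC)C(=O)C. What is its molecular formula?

Walk through each heavy atom and fill implicit hydrogens from standard valence (C 4, N 3, O 2, S 2, halogen 1):
  atom 1: C, bond orders sum to 1 (valence 4) → 3 H
  atom 2: C, bond orders sum to 2 (valence 4) → 2 H
  atom 3: C, bond orders sum to 3 (valence 4) → 1 H
  atom 4: C, bond orders sum to 1 (valence 4) → 3 H
  atom 5: C, bond orders sum to 3 (valence 4) → 1 H
  atom 6: C, bond orders sum to 1 (valence 4) → 3 H
  atom 7: C, bond orders sum to 3 (valence 4) → 1 H
  atom 8: C, bond orders sum to 4 (valence 4) → 0 H
  atom 9: C, bond orders sum to 2 (valence 4) → 2 H
  atom 10: C, bond orders sum to 1 (valence 4) → 3 H
  atom 11: C, bond orders sum to 4 (valence 4) → 0 H
  atom 12: O, bond orders sum to 2 (valence 2) → 0 H
  atom 13: C, bond orders sum to 1 (valence 4) → 3 H
Totals → C:12, H:22, O:1.

C12H22O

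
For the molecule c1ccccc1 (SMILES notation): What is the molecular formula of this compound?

Walk through each heavy atom and fill implicit hydrogens from standard valence (C 4, N 3, O 2, S 2, halogen 1); for lowercase aromatic atoms, an aromatic c carries 1 H when it has two neighbours and 0 H with three, and aromatic n carries 0 H:
  atom 1: aromatic c, 2 neighbours → 1 H
  atom 2: aromatic c, 2 neighbours → 1 H
  atom 3: aromatic c, 2 neighbours → 1 H
  atom 4: aromatic c, 2 neighbours → 1 H
  atom 5: aromatic c, 2 neighbours → 1 H
  atom 6: aromatic c, 2 neighbours → 1 H
Totals → C:6, H:6.
In Hill order: C6H6.

C6H6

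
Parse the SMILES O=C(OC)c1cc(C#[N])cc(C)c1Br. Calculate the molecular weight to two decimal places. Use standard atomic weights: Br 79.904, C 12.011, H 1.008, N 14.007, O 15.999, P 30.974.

254.08 g/mol

First, the molecular formula is C10H8BrNO2 (counting implicit H from valence).
  Br: 1 × 79.904 = 79.904
  C: 10 × 12.011 = 120.110
  H: 8 × 1.008 = 8.064
  N: 1 × 14.007 = 14.007
  O: 2 × 15.999 = 31.998
Sum: 1×79.904 + 10×12.011 + 8×1.008 + 1×14.007 + 2×15.999 = 254.083 → 254.08 g/mol.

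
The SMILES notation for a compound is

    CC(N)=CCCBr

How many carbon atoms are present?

Count every carbon token in the SMILES (each C, including those in ring-closure positions and inside branches).
Carbon count: 5.

5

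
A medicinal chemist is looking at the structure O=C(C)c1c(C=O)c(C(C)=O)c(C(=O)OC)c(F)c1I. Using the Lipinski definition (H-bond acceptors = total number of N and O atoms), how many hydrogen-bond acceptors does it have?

5

N atoms: 0; O atoms: 5.
Lipinski HBA = 0 + 5 = 5.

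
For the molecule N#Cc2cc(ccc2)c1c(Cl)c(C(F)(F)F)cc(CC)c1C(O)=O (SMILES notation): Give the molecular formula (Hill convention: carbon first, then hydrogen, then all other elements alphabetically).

Walk through each heavy atom and fill implicit hydrogens from standard valence (C 4, N 3, O 2, S 2, halogen 1); for lowercase aromatic atoms, an aromatic c carries 1 H when it has two neighbours and 0 H with three, and aromatic n carries 0 H:
  atom 1: N, bond orders sum to 3 (valence 3) → 0 H
  atom 2: C, bond orders sum to 4 (valence 4) → 0 H
  atom 3: aromatic c, 3 neighbours → 0 H
  atom 4: aromatic c, 2 neighbours → 1 H
  atom 5: aromatic c, 3 neighbours → 0 H
  atom 6: aromatic c, 2 neighbours → 1 H
  atom 7: aromatic c, 2 neighbours → 1 H
  atom 8: aromatic c, 2 neighbours → 1 H
  atom 9: aromatic c, 3 neighbours → 0 H
  atom 10: aromatic c, 3 neighbours → 0 H
  atom 11: Cl (halogen, monovalent) → 0 H
  atom 12: aromatic c, 3 neighbours → 0 H
  atom 13: C, bond orders sum to 4 (valence 4) → 0 H
  atom 14: F (halogen, monovalent) → 0 H
  atom 15: F (halogen, monovalent) → 0 H
  atom 16: F (halogen, monovalent) → 0 H
  atom 17: aromatic c, 2 neighbours → 1 H
  atom 18: aromatic c, 3 neighbours → 0 H
  atom 19: C, bond orders sum to 2 (valence 4) → 2 H
  atom 20: C, bond orders sum to 1 (valence 4) → 3 H
  atom 21: aromatic c, 3 neighbours → 0 H
  atom 22: C, bond orders sum to 4 (valence 4) → 0 H
  atom 23: O, bond orders sum to 1 (valence 2) → 1 H
  atom 24: O, bond orders sum to 2 (valence 2) → 0 H
Totals → C:17, H:11, Cl:1, F:3, N:1, O:2.
In Hill order: C17H11ClF3NO2.

C17H11ClF3NO2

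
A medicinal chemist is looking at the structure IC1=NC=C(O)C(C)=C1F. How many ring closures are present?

In SMILES, each pair of matching ring-closure digits denotes one ring-closing bond; the number of such bonds equals the number of independent rings.
Ring-closure bonds here: 1.

1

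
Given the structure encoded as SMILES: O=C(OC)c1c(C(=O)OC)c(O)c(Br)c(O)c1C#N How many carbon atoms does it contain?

11

Count every carbon token in the SMILES (each C, including those in ring-closure positions and inside branches).
Carbon count: 11.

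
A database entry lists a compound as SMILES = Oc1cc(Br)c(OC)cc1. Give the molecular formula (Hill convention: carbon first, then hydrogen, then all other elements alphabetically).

Walk through each heavy atom and fill implicit hydrogens from standard valence (C 4, N 3, O 2, S 2, halogen 1); for lowercase aromatic atoms, an aromatic c carries 1 H when it has two neighbours and 0 H with three, and aromatic n carries 0 H:
  atom 1: O, bond orders sum to 1 (valence 2) → 1 H
  atom 2: aromatic c, 3 neighbours → 0 H
  atom 3: aromatic c, 2 neighbours → 1 H
  atom 4: aromatic c, 3 neighbours → 0 H
  atom 5: Br (halogen, monovalent) → 0 H
  atom 6: aromatic c, 3 neighbours → 0 H
  atom 7: O, bond orders sum to 2 (valence 2) → 0 H
  atom 8: C, bond orders sum to 1 (valence 4) → 3 H
  atom 9: aromatic c, 2 neighbours → 1 H
  atom 10: aromatic c, 2 neighbours → 1 H
Totals → C:7, H:7, Br:1, O:2.
In Hill order: C7H7BrO2.

C7H7BrO2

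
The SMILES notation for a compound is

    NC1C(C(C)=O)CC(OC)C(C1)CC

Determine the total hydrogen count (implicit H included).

21

Walk through each heavy atom and fill implicit hydrogens from standard valence (C 4, N 3, O 2, S 2, halogen 1):
  atom 1: N, bond orders sum to 1 (valence 3) → 2 H
  atom 2: C, bond orders sum to 3 (valence 4) → 1 H
  atom 3: C, bond orders sum to 3 (valence 4) → 1 H
  atom 4: C, bond orders sum to 4 (valence 4) → 0 H
  atom 5: C, bond orders sum to 1 (valence 4) → 3 H
  atom 6: O, bond orders sum to 2 (valence 2) → 0 H
  atom 7: C, bond orders sum to 2 (valence 4) → 2 H
  atom 8: C, bond orders sum to 3 (valence 4) → 1 H
  atom 9: O, bond orders sum to 2 (valence 2) → 0 H
  atom 10: C, bond orders sum to 1 (valence 4) → 3 H
  atom 11: C, bond orders sum to 3 (valence 4) → 1 H
  atom 12: C, bond orders sum to 2 (valence 4) → 2 H
  atom 13: C, bond orders sum to 2 (valence 4) → 2 H
  atom 14: C, bond orders sum to 1 (valence 4) → 3 H
Total hydrogens: 21.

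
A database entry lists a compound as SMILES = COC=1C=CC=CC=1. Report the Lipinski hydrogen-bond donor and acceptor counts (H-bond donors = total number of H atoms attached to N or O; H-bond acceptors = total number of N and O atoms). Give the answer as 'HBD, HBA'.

0, 1

Donors: find every N or O and count the H atoms it carries.
  atom 2 (O): bond orders sum to 2 → 0 H
Lipinski HBD = 0.
Acceptors: N atoms = 0, O atoms = 1 → HBA = 1.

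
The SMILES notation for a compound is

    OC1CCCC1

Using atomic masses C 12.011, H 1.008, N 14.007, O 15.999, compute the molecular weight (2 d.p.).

86.13 g/mol

First, the molecular formula is C5H10O (counting implicit H from valence).
  C: 5 × 12.011 = 60.055
  H: 10 × 1.008 = 10.080
  O: 1 × 15.999 = 15.999
Sum: 5×12.011 + 10×1.008 + 1×15.999 = 86.134 → 86.13 g/mol.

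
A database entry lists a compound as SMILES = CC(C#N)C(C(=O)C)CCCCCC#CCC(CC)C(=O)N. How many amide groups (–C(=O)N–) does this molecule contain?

1

The amide motif appears at heavy-atom position 20 in the SMILES.
Other groups present: 1 alkyne, 1 ketone, 1 nitrile.
Amide count: 1.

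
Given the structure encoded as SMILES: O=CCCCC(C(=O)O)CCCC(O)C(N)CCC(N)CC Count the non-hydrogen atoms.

22

Every atom symbol written in the SMILES (organic subset) is one heavy atom; implicit H are not written.
Heavy atoms by element → C:16, N:2, O:4.
Total: 22.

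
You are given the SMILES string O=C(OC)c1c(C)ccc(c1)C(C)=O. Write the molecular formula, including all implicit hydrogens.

Walk through each heavy atom and fill implicit hydrogens from standard valence (C 4, N 3, O 2, S 2, halogen 1); for lowercase aromatic atoms, an aromatic c carries 1 H when it has two neighbours and 0 H with three, and aromatic n carries 0 H:
  atom 1: O, bond orders sum to 2 (valence 2) → 0 H
  atom 2: C, bond orders sum to 4 (valence 4) → 0 H
  atom 3: O, bond orders sum to 2 (valence 2) → 0 H
  atom 4: C, bond orders sum to 1 (valence 4) → 3 H
  atom 5: aromatic c, 3 neighbours → 0 H
  atom 6: aromatic c, 3 neighbours → 0 H
  atom 7: C, bond orders sum to 1 (valence 4) → 3 H
  atom 8: aromatic c, 2 neighbours → 1 H
  atom 9: aromatic c, 2 neighbours → 1 H
  atom 10: aromatic c, 3 neighbours → 0 H
  atom 11: aromatic c, 2 neighbours → 1 H
  atom 12: C, bond orders sum to 4 (valence 4) → 0 H
  atom 13: C, bond orders sum to 1 (valence 4) → 3 H
  atom 14: O, bond orders sum to 2 (valence 2) → 0 H
Totals → C:11, H:12, O:3.

C11H12O3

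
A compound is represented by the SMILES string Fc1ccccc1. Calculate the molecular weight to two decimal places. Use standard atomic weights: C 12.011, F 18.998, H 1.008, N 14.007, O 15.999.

96.10 g/mol

First, the molecular formula is C6H5F (counting implicit H from valence).
  C: 6 × 12.011 = 72.066
  F: 1 × 18.998 = 18.998
  H: 5 × 1.008 = 5.040
Sum: 6×12.011 + 1×18.998 + 5×1.008 = 96.104 → 96.10 g/mol.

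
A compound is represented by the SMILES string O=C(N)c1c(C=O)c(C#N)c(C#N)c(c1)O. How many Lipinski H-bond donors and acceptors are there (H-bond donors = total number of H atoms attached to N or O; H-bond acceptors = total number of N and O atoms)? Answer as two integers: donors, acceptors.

3, 6

Donors: find every N or O and count the H atoms it carries.
  atom 1 (O): bond orders sum to 2 → 0 H
  atom 3 (N): bond orders sum to 1 → 2 H
  atom 7 (O): bond orders sum to 2 → 0 H
  atom 10 (N): bond orders sum to 3 → 0 H
  atom 13 (N): bond orders sum to 3 → 0 H
  atom 16 (O): bond orders sum to 1 → 1 H
Lipinski HBD = 3.
Acceptors: N atoms = 3, O atoms = 3 → HBA = 6.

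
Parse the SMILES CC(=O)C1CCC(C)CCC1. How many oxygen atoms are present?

Scan the SMILES for O atoms (remember two-letter symbols like Cl and Br are single atoms).
Oxygen count: 1.

1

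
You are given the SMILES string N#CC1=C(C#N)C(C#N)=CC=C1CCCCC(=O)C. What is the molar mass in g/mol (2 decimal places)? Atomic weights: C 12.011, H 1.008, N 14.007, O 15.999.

251.29 g/mol

First, the molecular formula is C15H13N3O (counting implicit H from valence).
  C: 15 × 12.011 = 180.165
  H: 13 × 1.008 = 13.104
  N: 3 × 14.007 = 42.021
  O: 1 × 15.999 = 15.999
Sum: 15×12.011 + 13×1.008 + 3×14.007 + 1×15.999 = 251.289 → 251.29 g/mol.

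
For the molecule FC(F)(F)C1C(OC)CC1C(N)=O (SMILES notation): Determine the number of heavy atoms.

Every atom symbol written in the SMILES (organic subset) is one heavy atom; implicit H are not written.
Heavy atoms by element → C:7, F:3, N:1, O:2.
Total: 13.

13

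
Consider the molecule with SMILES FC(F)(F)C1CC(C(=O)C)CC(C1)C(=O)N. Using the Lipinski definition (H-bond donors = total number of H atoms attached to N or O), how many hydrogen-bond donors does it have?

Donors: find every N or O and count the H atoms it carries.
  atom 9 (O): bond orders sum to 2 → 0 H
  atom 15 (O): bond orders sum to 2 → 0 H
  atom 16 (N): bond orders sum to 1 → 2 H
Lipinski HBD = 2.

2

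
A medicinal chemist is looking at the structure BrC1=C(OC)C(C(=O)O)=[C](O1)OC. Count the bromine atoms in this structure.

1

Scan the SMILES for Br atoms (remember two-letter symbols like Cl and Br are single atoms).
Bromine count: 1.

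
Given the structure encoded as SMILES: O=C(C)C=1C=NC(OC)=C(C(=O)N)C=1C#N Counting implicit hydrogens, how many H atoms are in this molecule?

Walk through each heavy atom and fill implicit hydrogens from standard valence (C 4, N 3, O 2, S 2, halogen 1):
  atom 1: O, bond orders sum to 2 (valence 2) → 0 H
  atom 2: C, bond orders sum to 4 (valence 4) → 0 H
  atom 3: C, bond orders sum to 1 (valence 4) → 3 H
  atom 4: C, bond orders sum to 4 (valence 4) → 0 H
  atom 5: C, bond orders sum to 3 (valence 4) → 1 H
  atom 6: N, bond orders sum to 3 (valence 3) → 0 H
  atom 7: C, bond orders sum to 4 (valence 4) → 0 H
  atom 8: O, bond orders sum to 2 (valence 2) → 0 H
  atom 9: C, bond orders sum to 1 (valence 4) → 3 H
  atom 10: C, bond orders sum to 4 (valence 4) → 0 H
  atom 11: C, bond orders sum to 4 (valence 4) → 0 H
  atom 12: O, bond orders sum to 2 (valence 2) → 0 H
  atom 13: N, bond orders sum to 1 (valence 3) → 2 H
  atom 14: C, bond orders sum to 4 (valence 4) → 0 H
  atom 15: C, bond orders sum to 4 (valence 4) → 0 H
  atom 16: N, bond orders sum to 3 (valence 3) → 0 H
Total hydrogens: 9.

9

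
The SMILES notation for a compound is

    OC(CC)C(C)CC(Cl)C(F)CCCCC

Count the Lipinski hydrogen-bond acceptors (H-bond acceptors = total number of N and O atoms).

1

N atoms: 0; O atoms: 1.
Lipinski HBA = 0 + 1 = 1.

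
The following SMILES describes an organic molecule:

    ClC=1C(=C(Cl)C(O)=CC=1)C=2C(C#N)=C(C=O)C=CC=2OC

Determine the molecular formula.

C15H9Cl2NO3

Walk through each heavy atom and fill implicit hydrogens from standard valence (C 4, N 3, O 2, S 2, halogen 1):
  atom 1: Cl (halogen, monovalent) → 0 H
  atom 2: C, bond orders sum to 4 (valence 4) → 0 H
  atom 3: C, bond orders sum to 4 (valence 4) → 0 H
  atom 4: C, bond orders sum to 4 (valence 4) → 0 H
  atom 5: Cl (halogen, monovalent) → 0 H
  atom 6: C, bond orders sum to 4 (valence 4) → 0 H
  atom 7: O, bond orders sum to 1 (valence 2) → 1 H
  atom 8: C, bond orders sum to 3 (valence 4) → 1 H
  atom 9: C, bond orders sum to 3 (valence 4) → 1 H
  atom 10: C, bond orders sum to 4 (valence 4) → 0 H
  atom 11: C, bond orders sum to 4 (valence 4) → 0 H
  atom 12: C, bond orders sum to 4 (valence 4) → 0 H
  atom 13: N, bond orders sum to 3 (valence 3) → 0 H
  atom 14: C, bond orders sum to 4 (valence 4) → 0 H
  atom 15: C, bond orders sum to 3 (valence 4) → 1 H
  atom 16: O, bond orders sum to 2 (valence 2) → 0 H
  atom 17: C, bond orders sum to 3 (valence 4) → 1 H
  atom 18: C, bond orders sum to 3 (valence 4) → 1 H
  atom 19: C, bond orders sum to 4 (valence 4) → 0 H
  atom 20: O, bond orders sum to 2 (valence 2) → 0 H
  atom 21: C, bond orders sum to 1 (valence 4) → 3 H
Totals → C:15, H:9, Cl:2, N:1, O:3.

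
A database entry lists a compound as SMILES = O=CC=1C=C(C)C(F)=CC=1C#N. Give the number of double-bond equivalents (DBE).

Degree of unsaturation = (number of rings) + (number of π bonds).
Ring closures in the SMILES: 1.
π bonds: 4 double bonds (each 1 DoU), 1 triple bond (each 2 DoU) → 6 DoU from unsaturation.
Total DoU = 1 + 6 = 7.

7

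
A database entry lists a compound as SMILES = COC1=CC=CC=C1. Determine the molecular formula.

C7H8O

Walk through each heavy atom and fill implicit hydrogens from standard valence (C 4, N 3, O 2, S 2, halogen 1):
  atom 1: C, bond orders sum to 1 (valence 4) → 3 H
  atom 2: O, bond orders sum to 2 (valence 2) → 0 H
  atom 3: C, bond orders sum to 4 (valence 4) → 0 H
  atom 4: C, bond orders sum to 3 (valence 4) → 1 H
  atom 5: C, bond orders sum to 3 (valence 4) → 1 H
  atom 6: C, bond orders sum to 3 (valence 4) → 1 H
  atom 7: C, bond orders sum to 3 (valence 4) → 1 H
  atom 8: C, bond orders sum to 3 (valence 4) → 1 H
Totals → C:7, H:8, O:1.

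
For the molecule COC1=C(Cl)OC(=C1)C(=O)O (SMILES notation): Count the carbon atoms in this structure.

Count every carbon token in the SMILES (each C, including those in ring-closure positions and inside branches).
Carbon count: 6.

6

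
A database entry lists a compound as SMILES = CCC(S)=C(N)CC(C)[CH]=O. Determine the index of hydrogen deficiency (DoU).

2

Degree of unsaturation = (number of rings) + (number of π bonds).
Ring closures in the SMILES: 0.
π bonds: 2 double bonds (each 1 DoU) → 2 DoU from unsaturation.
Total DoU = 0 + 2 = 2.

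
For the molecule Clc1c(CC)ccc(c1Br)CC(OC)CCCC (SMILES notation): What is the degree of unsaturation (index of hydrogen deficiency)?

4

Molecular formula: C15H22BrClO.
DoU = (2C + 2 + N − H − X) / 2, where X is the halogen count and O/S are ignored.
    = (2·15 + 2 + 0 − 22 − 2) / 2 = 8 / 2 = 4.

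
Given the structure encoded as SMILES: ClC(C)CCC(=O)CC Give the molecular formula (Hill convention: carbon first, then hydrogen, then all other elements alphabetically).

Walk through each heavy atom and fill implicit hydrogens from standard valence (C 4, N 3, O 2, S 2, halogen 1):
  atom 1: Cl (halogen, monovalent) → 0 H
  atom 2: C, bond orders sum to 3 (valence 4) → 1 H
  atom 3: C, bond orders sum to 1 (valence 4) → 3 H
  atom 4: C, bond orders sum to 2 (valence 4) → 2 H
  atom 5: C, bond orders sum to 2 (valence 4) → 2 H
  atom 6: C, bond orders sum to 4 (valence 4) → 0 H
  atom 7: O, bond orders sum to 2 (valence 2) → 0 H
  atom 8: C, bond orders sum to 2 (valence 4) → 2 H
  atom 9: C, bond orders sum to 1 (valence 4) → 3 H
Totals → C:7, H:13, Cl:1, O:1.

C7H13ClO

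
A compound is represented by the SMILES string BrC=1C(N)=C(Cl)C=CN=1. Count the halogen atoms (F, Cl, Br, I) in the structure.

Halogen atoms appear at heavy-atom positions 1, 6 (1×Br, 1×Cl).
Other groups present: 1 primary amine.
Halogen count: 2.

2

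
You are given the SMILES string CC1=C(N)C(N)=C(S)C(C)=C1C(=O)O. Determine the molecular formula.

Walk through each heavy atom and fill implicit hydrogens from standard valence (C 4, N 3, O 2, S 2, halogen 1):
  atom 1: C, bond orders sum to 1 (valence 4) → 3 H
  atom 2: C, bond orders sum to 4 (valence 4) → 0 H
  atom 3: C, bond orders sum to 4 (valence 4) → 0 H
  atom 4: N, bond orders sum to 1 (valence 3) → 2 H
  atom 5: C, bond orders sum to 4 (valence 4) → 0 H
  atom 6: N, bond orders sum to 1 (valence 3) → 2 H
  atom 7: C, bond orders sum to 4 (valence 4) → 0 H
  atom 8: S, bond orders sum to 1 (valence 2) → 1 H
  atom 9: C, bond orders sum to 4 (valence 4) → 0 H
  atom 10: C, bond orders sum to 1 (valence 4) → 3 H
  atom 11: C, bond orders sum to 4 (valence 4) → 0 H
  atom 12: C, bond orders sum to 4 (valence 4) → 0 H
  atom 13: O, bond orders sum to 2 (valence 2) → 0 H
  atom 14: O, bond orders sum to 1 (valence 2) → 1 H
Totals → C:9, H:12, N:2, O:2, S:1.
In Hill order: C9H12N2O2S.

C9H12N2O2S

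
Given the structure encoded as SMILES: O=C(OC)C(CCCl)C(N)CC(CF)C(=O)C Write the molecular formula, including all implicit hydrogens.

Walk through each heavy atom and fill implicit hydrogens from standard valence (C 4, N 3, O 2, S 2, halogen 1):
  atom 1: O, bond orders sum to 2 (valence 2) → 0 H
  atom 2: C, bond orders sum to 4 (valence 4) → 0 H
  atom 3: O, bond orders sum to 2 (valence 2) → 0 H
  atom 4: C, bond orders sum to 1 (valence 4) → 3 H
  atom 5: C, bond orders sum to 3 (valence 4) → 1 H
  atom 6: C, bond orders sum to 2 (valence 4) → 2 H
  atom 7: C, bond orders sum to 2 (valence 4) → 2 H
  atom 8: Cl (halogen, monovalent) → 0 H
  atom 9: C, bond orders sum to 3 (valence 4) → 1 H
  atom 10: N, bond orders sum to 1 (valence 3) → 2 H
  atom 11: C, bond orders sum to 2 (valence 4) → 2 H
  atom 12: C, bond orders sum to 3 (valence 4) → 1 H
  atom 13: C, bond orders sum to 2 (valence 4) → 2 H
  atom 14: F (halogen, monovalent) → 0 H
  atom 15: C, bond orders sum to 4 (valence 4) → 0 H
  atom 16: O, bond orders sum to 2 (valence 2) → 0 H
  atom 17: C, bond orders sum to 1 (valence 4) → 3 H
Totals → C:11, H:19, Cl:1, F:1, N:1, O:3.

C11H19ClFNO3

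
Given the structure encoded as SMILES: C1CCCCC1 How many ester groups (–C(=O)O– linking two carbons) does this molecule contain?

0

Scan the SMILES for the ester motif — none present.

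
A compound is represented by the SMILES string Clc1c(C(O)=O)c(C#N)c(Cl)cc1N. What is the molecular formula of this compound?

Walk through each heavy atom and fill implicit hydrogens from standard valence (C 4, N 3, O 2, S 2, halogen 1); for lowercase aromatic atoms, an aromatic c carries 1 H when it has two neighbours and 0 H with three, and aromatic n carries 0 H:
  atom 1: Cl (halogen, monovalent) → 0 H
  atom 2: aromatic c, 3 neighbours → 0 H
  atom 3: aromatic c, 3 neighbours → 0 H
  atom 4: C, bond orders sum to 4 (valence 4) → 0 H
  atom 5: O, bond orders sum to 1 (valence 2) → 1 H
  atom 6: O, bond orders sum to 2 (valence 2) → 0 H
  atom 7: aromatic c, 3 neighbours → 0 H
  atom 8: C, bond orders sum to 4 (valence 4) → 0 H
  atom 9: N, bond orders sum to 3 (valence 3) → 0 H
  atom 10: aromatic c, 3 neighbours → 0 H
  atom 11: Cl (halogen, monovalent) → 0 H
  atom 12: aromatic c, 2 neighbours → 1 H
  atom 13: aromatic c, 3 neighbours → 0 H
  atom 14: N, bond orders sum to 1 (valence 3) → 2 H
Totals → C:8, H:4, Cl:2, N:2, O:2.
In Hill order: C8H4Cl2N2O2.

C8H4Cl2N2O2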